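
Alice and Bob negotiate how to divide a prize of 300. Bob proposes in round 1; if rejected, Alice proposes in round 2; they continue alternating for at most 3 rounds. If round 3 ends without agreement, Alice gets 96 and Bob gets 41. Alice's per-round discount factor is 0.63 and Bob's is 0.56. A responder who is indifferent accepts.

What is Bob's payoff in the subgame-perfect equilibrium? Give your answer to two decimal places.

182.97

Solve by backward induction from round 3.
Round 3 (Bob proposes): Alice gets 96 if talks fail, so Bob offers 96 and keeps 204.
Round 2 (Alice proposes): Bob can get 204 next round, worth 0.56 × 204 = 114.24 now, so Alice offers 114.24, keeping 185.76.
Round 1 (Bob proposes): Alice can get 185.76 next round, worth 0.63 × 185.76 = 117.0288 now; Bob offers that and keeps 182.9712.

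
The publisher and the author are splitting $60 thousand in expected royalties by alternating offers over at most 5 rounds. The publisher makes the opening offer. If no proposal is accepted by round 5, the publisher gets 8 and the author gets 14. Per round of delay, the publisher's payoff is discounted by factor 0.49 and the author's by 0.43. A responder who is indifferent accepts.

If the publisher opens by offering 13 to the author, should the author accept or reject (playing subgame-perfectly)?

Work out the author's continuation value if the offer is rejected.
Round 5 (the publisher proposes): the author gets 14 if talks fail, so the publisher offers 14 and keeps 46.
Round 4 (the author proposes): the publisher can get 46 next round, worth 0.49 × 46 = 22.54 now. The author offers 22.54 and keeps 60 − 22.54 = 37.46.
Round 3 (the publisher proposes): the author can get 37.46 next round, worth 0.43 × 37.46 = 16.1078 now. The publisher offers 16.1078 and keeps 60 − 16.1078 = 43.8922.
Round 2 (the author proposes): the publisher can get 43.8922 next round, worth 0.49 × 43.8922 = 21.507178 now. The author offers 21.507178 and keeps 60 − 21.507178 = 38.492822.
So by rejecting in round 1, the author gets 38.492822 next round, worth 0.43 × 38.492822 = 16.55191346 now.
Offer 13 < 16.55191346, so the author rejects.

Reject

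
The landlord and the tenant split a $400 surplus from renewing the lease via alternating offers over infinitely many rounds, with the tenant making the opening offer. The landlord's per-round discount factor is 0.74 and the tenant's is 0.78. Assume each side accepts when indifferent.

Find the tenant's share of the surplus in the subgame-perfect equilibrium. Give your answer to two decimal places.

245.98

Let x be the tenant's share when the tenant proposes and y be the landlord's share when the landlord proposes.
The landlord accepts iff offered ≥ 0.74·y, so x = 400 − 0.74y. Symmetrically y = 400 − 0.78x.
Substituting: x = 400 − 0.74(400 − 0.78x), giving x(1 − 0.78·0.74) = 400(1 − 0.74).
So x = 400 × 0.26 / 0.4228 ≈ 245.9792, and the landlord receives 400 − x ≈ 154.0208.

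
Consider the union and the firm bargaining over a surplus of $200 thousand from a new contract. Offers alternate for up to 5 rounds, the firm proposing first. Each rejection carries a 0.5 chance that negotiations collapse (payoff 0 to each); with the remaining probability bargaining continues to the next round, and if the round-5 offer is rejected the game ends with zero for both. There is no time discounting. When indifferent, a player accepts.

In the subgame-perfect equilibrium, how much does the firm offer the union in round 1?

Round 5 (the firm proposes): the union will accept anything ≥ 0, so the firm offers 0 and keeps 200.
Round 4 (the union proposes): rejecting gives the firm an expected 0.5 × 200 = 100; the union offers that and keeps 100.
Round 3 (the firm proposes): rejecting gives the union an expected 0.5 × 100 = 50. The firm offers 50 and keeps 200 − 50 = 150.
Round 2 (the union proposes): rejecting gives the firm an expected 0.5 × 150 = 75; the union offers that and keeps 125.
Round 1 (the firm proposes): rejecting gives the union an expected 0.5 × 125 = 62.5. The firm offers 62.5 and keeps 200 − 62.5 = 137.5.

62.5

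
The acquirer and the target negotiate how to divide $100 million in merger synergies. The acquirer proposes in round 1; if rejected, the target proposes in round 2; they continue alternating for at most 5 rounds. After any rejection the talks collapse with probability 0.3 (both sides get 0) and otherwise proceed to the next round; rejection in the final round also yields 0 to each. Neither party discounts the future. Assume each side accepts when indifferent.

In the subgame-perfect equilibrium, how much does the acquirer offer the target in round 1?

Round 5 (the acquirer proposes): the target will accept anything ≥ 0, so the acquirer offers 0 and keeps 100.
Round 4 (the target proposes): rejecting gives the acquirer an expected 0.7 × 100 = 70, so the target offers 70, keeping 30.
Round 3 (the acquirer proposes): rejecting gives the target an expected 0.7 × 30 = 21, so the acquirer offers 21, keeping 79.
Round 2 (the target proposes): rejecting gives the acquirer an expected 0.7 × 79 = 55.3, so the target offers 55.3, keeping 44.7.
Round 1 (the acquirer proposes): rejecting gives the target an expected 0.7 × 44.7 = 31.29. The acquirer offers 31.29 and keeps 100 − 31.29 = 68.71.

31.29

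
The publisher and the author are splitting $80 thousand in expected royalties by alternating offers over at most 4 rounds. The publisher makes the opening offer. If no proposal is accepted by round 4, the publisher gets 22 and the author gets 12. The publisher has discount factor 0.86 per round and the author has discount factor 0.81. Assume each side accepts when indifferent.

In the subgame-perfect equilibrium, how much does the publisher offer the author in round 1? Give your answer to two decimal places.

41.80

Round 4 (the author proposes): the publisher gets 22 if talks fail, so the author offers 22 and keeps 58.
Round 3 (the publisher proposes): the author can get 58 next round, worth 0.81 × 58 = 46.98 now, so the publisher offers 46.98, keeping 33.02.
Round 2 (the author proposes): the publisher can get 33.02 next round, worth 0.86 × 33.02 = 28.3972 now. The author offers 28.3972 and keeps 80 − 28.3972 = 51.6028.
Round 1 (the publisher proposes): the author can get 51.6028 next round, worth 0.81 × 51.6028 = 41.798268 now; the publisher offers that and keeps 38.201732.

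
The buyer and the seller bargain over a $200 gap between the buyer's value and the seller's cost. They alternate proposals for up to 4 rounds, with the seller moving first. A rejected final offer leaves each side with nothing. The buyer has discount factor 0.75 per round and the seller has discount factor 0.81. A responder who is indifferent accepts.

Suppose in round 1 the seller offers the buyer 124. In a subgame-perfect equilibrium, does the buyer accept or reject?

Work out the buyer's continuation value if the offer is rejected.
Round 4 (the buyer proposes): the seller will accept anything ≥ 0, so the buyer offers 0 and keeps 200.
Round 3 (the seller proposes): the buyer can get 200 next round, worth 0.75 × 200 = 150 now; the seller offers that and keeps 50.
Round 2 (the buyer proposes): the seller can get 50 next round, worth 0.81 × 50 = 40.5 now; the buyer offers that and keeps 159.5.
So by rejecting in round 1, the buyer gets 159.5 next round, worth 0.75 × 159.5 = 119.625 now.
Offer 124 ≥ 119.625, so the buyer accepts.

Accept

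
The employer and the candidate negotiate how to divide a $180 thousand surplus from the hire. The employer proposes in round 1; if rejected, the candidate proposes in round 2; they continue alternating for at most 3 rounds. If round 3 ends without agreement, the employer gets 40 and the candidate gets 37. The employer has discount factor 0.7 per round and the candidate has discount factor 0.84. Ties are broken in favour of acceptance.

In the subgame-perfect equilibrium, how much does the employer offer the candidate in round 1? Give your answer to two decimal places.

Solve by backward induction from round 3.
Round 3 (the employer proposes): the candidate gets 37 if talks fail, so the employer offers 37 and keeps 143.
Round 2 (the candidate proposes): the employer can get 143 next round, worth 0.7 × 143 = 100.1 now, so the candidate offers 100.1, keeping 79.9.
Round 1 (the employer proposes): the candidate can get 79.9 next round, worth 0.84 × 79.9 = 67.116 now. The employer offers 67.116 and keeps 180 − 67.116 = 112.884.

67.12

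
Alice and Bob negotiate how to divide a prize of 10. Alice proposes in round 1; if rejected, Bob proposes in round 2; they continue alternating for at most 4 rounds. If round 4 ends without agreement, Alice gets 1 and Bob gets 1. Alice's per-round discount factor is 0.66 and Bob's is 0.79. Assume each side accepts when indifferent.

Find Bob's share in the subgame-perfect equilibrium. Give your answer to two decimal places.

Round 4 (Bob proposes): Alice gets 1 if talks fail, so Bob offers 1 and keeps 9.
Round 3 (Alice proposes): Bob can get 9 next round, worth 0.79 × 9 = 7.11 now. Alice offers 7.11 and keeps 10 − 7.11 = 2.89.
Round 2 (Bob proposes): Alice can get 2.89 next round, worth 0.66 × 2.89 = 1.9074 now; Bob offers that and keeps 8.0926.
Round 1 (Alice proposes): Bob can get 8.0926 next round, worth 0.79 × 8.0926 = 6.393154 now; Alice offers that and keeps 3.606846.

6.39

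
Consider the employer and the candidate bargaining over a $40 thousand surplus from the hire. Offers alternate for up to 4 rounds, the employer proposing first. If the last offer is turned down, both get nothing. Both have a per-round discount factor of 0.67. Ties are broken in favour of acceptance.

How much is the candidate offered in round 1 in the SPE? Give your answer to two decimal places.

20.87

Round 4 (the candidate proposes): rejection yields 0 for the employer; the candidate offers 0 and keeps 40.
Round 3 (the employer proposes): the candidate can get 40 next round, worth 0.67 × 40 = 26.8 now. The employer offers 26.8 and keeps 40 − 26.8 = 13.2.
Round 2 (the candidate proposes): the employer can get 13.2 next round, worth 0.67 × 13.2 = 8.844 now, so the candidate offers 8.844, keeping 31.156.
Round 1 (the employer proposes): the candidate can get 31.156 next round, worth 0.67 × 31.156 = 20.87452 now, so the employer offers 20.87452, keeping 19.12548.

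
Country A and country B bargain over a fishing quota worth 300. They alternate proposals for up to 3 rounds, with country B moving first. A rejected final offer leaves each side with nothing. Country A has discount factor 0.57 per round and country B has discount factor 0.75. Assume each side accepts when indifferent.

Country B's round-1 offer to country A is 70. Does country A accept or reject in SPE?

Round 3 (country B proposes): country A will accept anything ≥ 0, so country B offers 0 and keeps 300.
Round 2 (country A proposes): country B can get 300 next round, worth 0.75 × 300 = 225 now. Country A offers 225 and keeps 300 − 225 = 75.
So by rejecting in round 1, country A gets 75 next round, worth 0.57 × 75 = 42.75 now.
Offer 70 ≥ 42.75, so country A accepts.

Accept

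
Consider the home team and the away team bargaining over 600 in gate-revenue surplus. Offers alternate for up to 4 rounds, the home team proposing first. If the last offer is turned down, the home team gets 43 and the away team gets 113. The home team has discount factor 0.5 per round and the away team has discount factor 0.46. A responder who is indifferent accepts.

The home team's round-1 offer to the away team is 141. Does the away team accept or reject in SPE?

Work out the away team's continuation value if the offer is rejected.
Round 4 (the away team proposes): the home team gets 43 if talks fail, so the away team offers 43 and keeps 557.
Round 3 (the home team proposes): the away team can get 557 next round, worth 0.46 × 557 = 256.22 now; the home team offers that and keeps 343.78.
Round 2 (the away team proposes): the home team can get 343.78 next round, worth 0.5 × 343.78 = 171.89 now. The away team offers 171.89 and keeps 600 − 171.89 = 428.11.
So by rejecting in round 1, the away team gets 428.11 next round, worth 0.46 × 428.11 = 196.9306 now.
Offer 141 < 196.9306, so the away team rejects.

Reject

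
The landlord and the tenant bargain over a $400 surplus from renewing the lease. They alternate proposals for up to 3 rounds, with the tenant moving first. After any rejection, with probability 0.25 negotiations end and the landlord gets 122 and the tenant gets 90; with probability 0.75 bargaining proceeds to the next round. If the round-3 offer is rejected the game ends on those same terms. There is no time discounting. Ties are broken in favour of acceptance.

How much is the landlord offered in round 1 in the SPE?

Round 3 (the tenant proposes): the landlord gets 122 if talks fail, so the tenant offers 122 and keeps 278.
Round 2 (the landlord proposes): rejecting gives the tenant an expected 0.75 × 278 + 0.25 × 90 = 231, so the landlord offers 231, keeping 169.
Round 1 (the tenant proposes): rejecting gives the landlord an expected 0.75 × 169 + 0.25 × 122 = 157.25. The tenant offers 157.25 and keeps 400 − 157.25 = 242.75.

157.25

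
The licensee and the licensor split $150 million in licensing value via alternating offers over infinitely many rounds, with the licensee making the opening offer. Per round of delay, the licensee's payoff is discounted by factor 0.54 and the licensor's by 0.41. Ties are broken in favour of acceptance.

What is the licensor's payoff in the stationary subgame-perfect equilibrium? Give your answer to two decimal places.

When the licensee proposes, the licensor accepts any offer worth at least 0.41 times what the licensor would get by proposing next round; and vice versa.
This gives x = 150 − 0.41y and y = 150 − 0.54x, where x and y are each side's share when it proposes.
Hence (1 − 0.41·0.54)x = 150(1 − 0.41), i.e. 0.7786·x = 88.5.
x ≈ 113.6656; the licensor's share is 150 − x ≈ 36.3344.

36.33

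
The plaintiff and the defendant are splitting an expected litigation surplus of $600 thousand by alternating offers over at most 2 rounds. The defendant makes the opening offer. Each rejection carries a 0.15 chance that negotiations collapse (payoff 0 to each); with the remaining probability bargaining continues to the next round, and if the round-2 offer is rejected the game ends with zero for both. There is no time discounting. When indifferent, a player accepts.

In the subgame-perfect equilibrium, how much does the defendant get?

Round 2 (the plaintiff proposes): the defendant will accept anything ≥ 0, so the plaintiff offers 0 and keeps 600.
Round 1 (the defendant proposes): rejecting gives the plaintiff an expected 0.85 × 600 = 510; the defendant offers that and keeps 90.

90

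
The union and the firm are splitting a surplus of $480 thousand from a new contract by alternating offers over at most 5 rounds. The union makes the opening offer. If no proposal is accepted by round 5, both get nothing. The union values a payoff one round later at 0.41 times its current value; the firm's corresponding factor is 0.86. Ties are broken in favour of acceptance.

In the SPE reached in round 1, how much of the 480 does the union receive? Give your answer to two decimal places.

150.57

Solve by backward induction from round 5.
Round 5 (the union proposes): the firm will accept anything ≥ 0, so the union offers 0 and keeps 480.
Round 4 (the firm proposes): the union can get 480 next round, worth 0.41 × 480 = 196.8 now. The firm offers 196.8 and keeps 480 − 196.8 = 283.2.
Round 3 (the union proposes): the firm can get 283.2 next round, worth 0.86 × 283.2 = 243.552 now. The union offers 243.552 and keeps 480 − 243.552 = 236.448.
Round 2 (the firm proposes): the union can get 236.448 next round, worth 0.41 × 236.448 = 96.94368 now; the firm offers that and keeps 383.05632.
Round 1 (the union proposes): the firm can get 383.05632 next round, worth 0.86 × 383.05632 = 329.4284352 now; the union offers that and keeps 150.5715648.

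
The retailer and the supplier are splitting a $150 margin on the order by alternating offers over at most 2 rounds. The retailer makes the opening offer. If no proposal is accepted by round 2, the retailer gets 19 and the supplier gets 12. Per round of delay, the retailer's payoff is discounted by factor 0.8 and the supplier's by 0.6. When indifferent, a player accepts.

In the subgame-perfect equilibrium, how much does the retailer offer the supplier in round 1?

78.6

Round 2 (the supplier proposes): the retailer gets 19 if talks fail, so the supplier offers 19 and keeps 131.
Round 1 (the retailer proposes): the supplier can get 131 next round, worth 0.6 × 131 = 78.6 now; the retailer offers that and keeps 71.4.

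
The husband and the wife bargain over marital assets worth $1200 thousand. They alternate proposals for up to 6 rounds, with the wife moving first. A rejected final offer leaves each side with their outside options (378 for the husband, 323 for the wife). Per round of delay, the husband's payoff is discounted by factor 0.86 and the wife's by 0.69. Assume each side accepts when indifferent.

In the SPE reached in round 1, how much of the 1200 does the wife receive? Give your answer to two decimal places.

Round 6 (the husband proposes): the wife gets 323 if talks fail, so the husband offers 323 and keeps 877.
Round 5 (the wife proposes): the husband can get 877 next round, worth 0.86 × 877 = 754.22 now. The wife offers 754.22 and keeps 1200 − 754.22 = 445.78.
Round 4 (the husband proposes): the wife can get 445.78 next round, worth 0.69 × 445.78 = 307.5882 now, so the husband offers 307.5882, keeping 892.4118.
Round 3 (the wife proposes): the husband can get 892.4118 next round, worth 0.86 × 892.4118 = 767.474148 now. The wife offers 767.474148 and keeps 1200 − 767.474148 = 432.525852.
Round 2 (the husband proposes): the wife can get 432.525852 next round, worth 0.69 × 432.525852 = 298.44283788 now. The husband offers 298.44283788 and keeps 1200 − 298.44283788 = 901.55716212.
Round 1 (the wife proposes): the husband can get 901.55716212 next round, worth 0.86 × 901.55716212 = 775.3391594232 now, so the wife offers 775.3391594232, keeping 424.6608405768.

424.66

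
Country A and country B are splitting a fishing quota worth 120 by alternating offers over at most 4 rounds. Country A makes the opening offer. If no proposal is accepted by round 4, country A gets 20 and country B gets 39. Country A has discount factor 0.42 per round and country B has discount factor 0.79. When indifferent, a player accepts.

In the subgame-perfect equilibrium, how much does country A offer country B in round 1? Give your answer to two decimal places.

Round 4 (country B proposes): country A gets 20 if talks fail, so country B offers 20 and keeps 100.
Round 3 (country A proposes): country B can get 100 next round, worth 0.79 × 100 = 79 now, so country A offers 79, keeping 41.
Round 2 (country B proposes): country A can get 41 next round, worth 0.42 × 41 = 17.22 now. Country B offers 17.22 and keeps 120 − 17.22 = 102.78.
Round 1 (country A proposes): country B can get 102.78 next round, worth 0.79 × 102.78 = 81.1962 now; country A offers that and keeps 38.8038.

81.20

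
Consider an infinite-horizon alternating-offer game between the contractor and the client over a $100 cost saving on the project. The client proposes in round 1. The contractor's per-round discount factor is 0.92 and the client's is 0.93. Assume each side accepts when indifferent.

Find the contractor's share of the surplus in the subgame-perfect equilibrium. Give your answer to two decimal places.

In a stationary SPE each proposer offers the other exactly their discounted continuation value.
If the client keeps x when proposing and the contractor keeps y when proposing, then x = 100 − 0.92y and y = 100 − 0.93x.
Solving: x = 100(1 − 0.92) / (1 − 0.93·0.92) = 8 / 0.1444 ≈ 55.4017.
The contractor gets 100 − 55.4017 ≈ 44.5983.

44.60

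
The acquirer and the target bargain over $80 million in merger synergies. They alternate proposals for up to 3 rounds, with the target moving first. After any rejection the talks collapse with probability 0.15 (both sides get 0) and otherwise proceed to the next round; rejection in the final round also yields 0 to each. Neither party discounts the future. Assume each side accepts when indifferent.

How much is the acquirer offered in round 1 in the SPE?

10.2

By backward induction:
Round 3 (the target proposes): the acquirer will accept anything ≥ 0, so the target offers 0 and keeps 80.
Round 2 (the acquirer proposes): rejecting gives the target an expected 0.85 × 80 = 68; the acquirer offers that and keeps 12.
Round 1 (the target proposes): rejecting gives the acquirer an expected 0.85 × 12 = 10.2. The target offers 10.2 and keeps 80 − 10.2 = 69.8.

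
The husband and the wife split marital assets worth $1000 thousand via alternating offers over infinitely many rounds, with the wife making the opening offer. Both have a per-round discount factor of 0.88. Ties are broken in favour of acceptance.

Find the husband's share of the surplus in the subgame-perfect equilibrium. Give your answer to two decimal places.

468.09

Let x be the wife's share when the wife proposes and y be the husband's share when the husband proposes.
The husband accepts iff offered ≥ 0.88·y, so x = 1000 − 0.88y. Symmetrically y = 1000 − 0.88x.
Substituting: x = 1000 − 0.88(1000 − 0.88x), giving x(1 − 0.88·0.88) = 1000(1 − 0.88).
So x = 1000 × 0.12 / 0.2256 ≈ 531.9149, and the husband receives 1000 − x ≈ 468.0851.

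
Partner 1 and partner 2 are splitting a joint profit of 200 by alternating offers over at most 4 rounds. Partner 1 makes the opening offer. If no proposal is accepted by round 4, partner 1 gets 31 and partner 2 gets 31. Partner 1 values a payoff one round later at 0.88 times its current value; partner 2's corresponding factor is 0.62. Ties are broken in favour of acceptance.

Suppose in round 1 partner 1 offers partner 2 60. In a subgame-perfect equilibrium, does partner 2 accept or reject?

Round 4 (partner 2 proposes): partner 1 gets 31 if talks fail, so partner 2 offers 31 and keeps 169.
Round 3 (partner 1 proposes): partner 2 can get 169 next round, worth 0.62 × 169 = 104.78 now, so partner 1 offers 104.78, keeping 95.22.
Round 2 (partner 2 proposes): partner 1 can get 95.22 next round, worth 0.88 × 95.22 = 83.7936 now. Partner 2 offers 83.7936 and keeps 200 − 83.7936 = 116.2064.
So by rejecting in round 1, partner 2 gets 116.2064 next round, worth 0.62 × 116.2064 = 72.047968 now.
Offer 60 < 72.047968, so partner 2 rejects.

Reject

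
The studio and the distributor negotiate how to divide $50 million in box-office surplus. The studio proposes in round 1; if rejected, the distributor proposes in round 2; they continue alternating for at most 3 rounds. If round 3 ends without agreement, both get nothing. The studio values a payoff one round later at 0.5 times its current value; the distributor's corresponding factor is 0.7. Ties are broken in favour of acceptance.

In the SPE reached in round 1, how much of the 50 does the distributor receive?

17.5

Round 3 (the studio proposes): rejection yields 0 for the distributor; the studio offers 0 and keeps 50.
Round 2 (the distributor proposes): the studio can get 50 next round, worth 0.5 × 50 = 25 now. The distributor offers 25 and keeps 50 − 25 = 25.
Round 1 (the studio proposes): the distributor can get 25 next round, worth 0.7 × 25 = 17.5 now; the studio offers that and keeps 32.5.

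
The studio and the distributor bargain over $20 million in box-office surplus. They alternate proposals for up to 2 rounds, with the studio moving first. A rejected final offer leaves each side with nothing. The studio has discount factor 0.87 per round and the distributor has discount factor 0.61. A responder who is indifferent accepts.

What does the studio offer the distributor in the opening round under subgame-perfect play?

Work backward from the last round.
Round 2 (the distributor proposes): the studio will accept anything ≥ 0, so the distributor offers 0 and keeps 20.
Round 1 (the studio proposes): the distributor can get 20 next round, worth 0.61 × 20 = 12.2 now; the studio offers that and keeps 7.8.

12.2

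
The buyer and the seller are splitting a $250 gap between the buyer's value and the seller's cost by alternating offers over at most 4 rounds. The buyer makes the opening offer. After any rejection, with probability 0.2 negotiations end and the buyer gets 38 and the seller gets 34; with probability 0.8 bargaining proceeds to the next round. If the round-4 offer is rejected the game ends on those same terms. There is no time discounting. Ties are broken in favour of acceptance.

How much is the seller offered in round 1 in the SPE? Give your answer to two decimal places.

Round 4 (the seller proposes): the buyer gets 38 if talks fail, so the seller offers 38 and keeps 212.
Round 3 (the buyer proposes): rejecting gives the seller an expected 0.8 × 212 + 0.2 × 34 = 176.4. The buyer offers 176.4 and keeps 250 − 176.4 = 73.6.
Round 2 (the seller proposes): rejecting gives the buyer an expected 0.8 × 73.6 + 0.2 × 38 = 66.48, so the seller offers 66.48, keeping 183.52.
Round 1 (the buyer proposes): rejecting gives the seller an expected 0.8 × 183.52 + 0.2 × 34 = 153.616; the buyer offers that and keeps 96.384.

153.62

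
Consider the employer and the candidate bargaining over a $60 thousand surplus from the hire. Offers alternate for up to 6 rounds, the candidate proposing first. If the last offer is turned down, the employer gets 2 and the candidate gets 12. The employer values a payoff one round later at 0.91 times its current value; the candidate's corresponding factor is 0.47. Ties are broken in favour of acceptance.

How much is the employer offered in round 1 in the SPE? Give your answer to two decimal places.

49.31

Solve by backward induction from round 6.
Round 6 (the employer proposes): the candidate gets 12 if talks fail, so the employer offers 12 and keeps 48.
Round 5 (the candidate proposes): the employer can get 48 next round, worth 0.91 × 48 = 43.68 now, so the candidate offers 43.68, keeping 16.32.
Round 4 (the employer proposes): the candidate can get 16.32 next round, worth 0.47 × 16.32 = 7.6704 now. The employer offers 7.6704 and keeps 60 − 7.6704 = 52.3296.
Round 3 (the candidate proposes): the employer can get 52.3296 next round, worth 0.91 × 52.3296 = 47.619936 now; the candidate offers that and keeps 12.380064.
Round 2 (the employer proposes): the candidate can get 12.380064 next round, worth 0.47 × 12.380064 = 5.81863008 now; the employer offers that and keeps 54.18136992.
Round 1 (the candidate proposes): the employer can get 54.18136992 next round, worth 0.91 × 54.18136992 = 49.3050466272 now, so the candidate offers 49.3050466272, keeping 10.6949533728.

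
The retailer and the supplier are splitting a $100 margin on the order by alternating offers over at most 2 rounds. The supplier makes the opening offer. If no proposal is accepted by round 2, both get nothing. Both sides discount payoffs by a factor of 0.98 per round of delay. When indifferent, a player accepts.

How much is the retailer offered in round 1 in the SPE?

98

Round 2 (the retailer proposes): the supplier will accept anything ≥ 0, so the retailer offers 0 and keeps 100.
Round 1 (the supplier proposes): the retailer can get 100 next round, worth 0.98 × 100 = 98 now, so the supplier offers 98, keeping 2.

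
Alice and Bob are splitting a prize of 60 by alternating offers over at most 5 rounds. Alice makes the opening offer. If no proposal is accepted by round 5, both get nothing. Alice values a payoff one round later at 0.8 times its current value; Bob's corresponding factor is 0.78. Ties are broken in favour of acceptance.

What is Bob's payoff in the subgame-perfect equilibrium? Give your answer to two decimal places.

Round 5 (Alice proposes): rejection yields 0 for Bob; Alice offers 0 and keeps 60.
Round 4 (Bob proposes): Alice can get 60 next round, worth 0.8 × 60 = 48 now, so Bob offers 48, keeping 12.
Round 3 (Alice proposes): Bob can get 12 next round, worth 0.78 × 12 = 9.36 now; Alice offers that and keeps 50.64.
Round 2 (Bob proposes): Alice can get 50.64 next round, worth 0.8 × 50.64 = 40.512 now. Bob offers 40.512 and keeps 60 − 40.512 = 19.488.
Round 1 (Alice proposes): Bob can get 19.488 next round, worth 0.78 × 19.488 = 15.20064 now. Alice offers 15.20064 and keeps 60 − 15.20064 = 44.79936.

15.20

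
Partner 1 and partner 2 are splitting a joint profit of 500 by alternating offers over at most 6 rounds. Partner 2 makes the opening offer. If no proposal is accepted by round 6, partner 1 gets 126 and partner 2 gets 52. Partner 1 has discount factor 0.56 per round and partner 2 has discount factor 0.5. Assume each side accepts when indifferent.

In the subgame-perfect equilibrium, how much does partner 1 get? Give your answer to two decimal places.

198.87

Round 6 (partner 1 proposes): partner 2 gets 52 if talks fail, so partner 1 offers 52 and keeps 448.
Round 5 (partner 2 proposes): partner 1 can get 448 next round, worth 0.56 × 448 = 250.88 now. Partner 2 offers 250.88 and keeps 500 − 250.88 = 249.12.
Round 4 (partner 1 proposes): partner 2 can get 249.12 next round, worth 0.5 × 249.12 = 124.56 now, so partner 1 offers 124.56, keeping 375.44.
Round 3 (partner 2 proposes): partner 1 can get 375.44 next round, worth 0.56 × 375.44 = 210.2464 now, so partner 2 offers 210.2464, keeping 289.7536.
Round 2 (partner 1 proposes): partner 2 can get 289.7536 next round, worth 0.5 × 289.7536 = 144.8768 now. Partner 1 offers 144.8768 and keeps 500 − 144.8768 = 355.1232.
Round 1 (partner 2 proposes): partner 1 can get 355.1232 next round, worth 0.56 × 355.1232 = 198.868992 now. Partner 2 offers 198.868992 and keeps 500 − 198.868992 = 301.131008.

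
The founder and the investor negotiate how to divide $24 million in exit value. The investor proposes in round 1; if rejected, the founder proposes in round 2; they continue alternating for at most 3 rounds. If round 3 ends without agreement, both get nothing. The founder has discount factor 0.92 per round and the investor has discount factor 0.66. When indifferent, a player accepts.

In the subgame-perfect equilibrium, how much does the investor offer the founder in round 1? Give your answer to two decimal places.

Round 3 (the investor proposes): rejection yields 0 for the founder; the investor offers 0 and keeps 24.
Round 2 (the founder proposes): the investor can get 24 next round, worth 0.66 × 24 = 15.84 now, so the founder offers 15.84, keeping 8.16.
Round 1 (the investor proposes): the founder can get 8.16 next round, worth 0.92 × 8.16 = 7.5072 now. The investor offers 7.5072 and keeps 24 − 7.5072 = 16.4928.

7.51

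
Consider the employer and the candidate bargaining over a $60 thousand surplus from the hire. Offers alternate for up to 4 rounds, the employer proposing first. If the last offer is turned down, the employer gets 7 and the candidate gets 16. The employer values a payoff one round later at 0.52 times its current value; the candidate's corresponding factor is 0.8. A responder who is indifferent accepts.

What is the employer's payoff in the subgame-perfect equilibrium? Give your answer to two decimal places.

19.32

By backward induction:
Round 4 (the candidate proposes): the employer gets 7 if talks fail, so the candidate offers 7 and keeps 53.
Round 3 (the employer proposes): the candidate can get 53 next round, worth 0.8 × 53 = 42.4 now. The employer offers 42.4 and keeps 60 − 42.4 = 17.6.
Round 2 (the candidate proposes): the employer can get 17.6 next round, worth 0.52 × 17.6 = 9.152 now, so the candidate offers 9.152, keeping 50.848.
Round 1 (the employer proposes): the candidate can get 50.848 next round, worth 0.8 × 50.848 = 40.6784 now; the employer offers that and keeps 19.3216.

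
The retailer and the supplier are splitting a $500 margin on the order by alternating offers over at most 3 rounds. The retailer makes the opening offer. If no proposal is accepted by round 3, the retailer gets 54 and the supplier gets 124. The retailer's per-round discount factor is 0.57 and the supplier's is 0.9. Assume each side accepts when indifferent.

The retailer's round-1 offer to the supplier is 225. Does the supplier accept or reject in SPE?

Round 3 (the retailer proposes): the supplier gets 124 if talks fail, so the retailer offers 124 and keeps 376.
Round 2 (the supplier proposes): the retailer can get 376 next round, worth 0.57 × 376 = 214.32 now, so the supplier offers 214.32, keeping 285.68.
So by rejecting in round 1, the supplier gets 285.68 next round, worth 0.9 × 285.68 = 257.112 now.
Offer 225 < 257.112, so the supplier rejects.

Reject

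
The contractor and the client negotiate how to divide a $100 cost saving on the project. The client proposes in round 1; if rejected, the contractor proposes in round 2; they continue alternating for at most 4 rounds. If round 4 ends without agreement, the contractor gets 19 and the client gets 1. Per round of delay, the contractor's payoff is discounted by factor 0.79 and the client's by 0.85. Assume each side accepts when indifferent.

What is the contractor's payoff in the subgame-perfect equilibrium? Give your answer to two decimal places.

64.37

Round 4 (the contractor proposes): the client gets 1 if talks fail, so the contractor offers 1 and keeps 99.
Round 3 (the client proposes): the contractor can get 99 next round, worth 0.79 × 99 = 78.21 now; the client offers that and keeps 21.79.
Round 2 (the contractor proposes): the client can get 21.79 next round, worth 0.85 × 21.79 = 18.5215 now; the contractor offers that and keeps 81.4785.
Round 1 (the client proposes): the contractor can get 81.4785 next round, worth 0.79 × 81.4785 = 64.368015 now; the client offers that and keeps 35.631985.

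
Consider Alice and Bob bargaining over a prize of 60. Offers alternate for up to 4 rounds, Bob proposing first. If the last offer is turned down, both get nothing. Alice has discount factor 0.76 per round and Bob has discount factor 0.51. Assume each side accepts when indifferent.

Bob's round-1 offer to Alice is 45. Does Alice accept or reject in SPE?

Accept

Work out Alice's continuation value if the offer is rejected.
Round 4 (Alice proposes): rejection yields 0 for Bob; Alice offers 0 and keeps 60.
Round 3 (Bob proposes): Alice can get 60 next round, worth 0.76 × 60 = 45.6 now; Bob offers that and keeps 14.4.
Round 2 (Alice proposes): Bob can get 14.4 next round, worth 0.51 × 14.4 = 7.344 now. Alice offers 7.344 and keeps 60 − 7.344 = 52.656.
So by rejecting in round 1, Alice gets 52.656 next round, worth 0.76 × 52.656 = 40.01856 now.
Offer 45 ≥ 40.01856, so Alice accepts.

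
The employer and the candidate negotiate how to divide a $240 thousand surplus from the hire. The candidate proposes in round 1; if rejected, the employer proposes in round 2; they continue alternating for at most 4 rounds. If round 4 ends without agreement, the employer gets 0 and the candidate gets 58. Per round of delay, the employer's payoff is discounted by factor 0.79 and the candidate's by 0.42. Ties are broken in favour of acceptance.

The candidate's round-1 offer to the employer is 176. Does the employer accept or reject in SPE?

Accept

Round 4 (the employer proposes): the candidate gets 58 if talks fail, so the employer offers 58 and keeps 182.
Round 3 (the candidate proposes): the employer can get 182 next round, worth 0.79 × 182 = 143.78 now, so the candidate offers 143.78, keeping 96.22.
Round 2 (the employer proposes): the candidate can get 96.22 next round, worth 0.42 × 96.22 = 40.4124 now, so the employer offers 40.4124, keeping 199.5876.
So by rejecting in round 1, the employer gets 199.5876 next round, worth 0.79 × 199.5876 = 157.674204 now.
Offer 176 ≥ 157.674204, so the employer accepts.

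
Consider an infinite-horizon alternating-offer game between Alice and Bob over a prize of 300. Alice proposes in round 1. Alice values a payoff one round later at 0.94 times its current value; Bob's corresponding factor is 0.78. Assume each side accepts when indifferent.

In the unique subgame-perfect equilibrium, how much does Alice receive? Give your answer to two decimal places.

247.38

Let x be Alice's share when Alice proposes and y be Bob's share when Bob proposes.
Bob accepts iff offered ≥ 0.78·y, so x = 300 − 0.78y. Symmetrically y = 300 − 0.94x.
Substituting: x = 300 − 0.78(300 − 0.94x), giving x(1 − 0.94·0.78) = 300(1 − 0.78).
So x = 300 × 0.22 / 0.2668 ≈ 247.3763, and Bob receives 300 − x ≈ 52.6237.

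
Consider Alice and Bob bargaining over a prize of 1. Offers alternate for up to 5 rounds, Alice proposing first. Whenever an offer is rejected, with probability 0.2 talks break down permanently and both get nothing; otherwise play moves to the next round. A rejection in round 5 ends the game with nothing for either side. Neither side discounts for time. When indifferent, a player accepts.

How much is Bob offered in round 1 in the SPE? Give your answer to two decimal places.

0.26

Round 5 (Alice proposes): rejection yields 0 for Bob; Alice offers 0 and keeps 1.
Round 4 (Bob proposes): rejecting gives Alice an expected 0.8 × 1 = 0.8. Bob offers 0.8 and keeps 1 − 0.8 = 0.2.
Round 3 (Alice proposes): rejecting gives Bob an expected 0.8 × 0.2 = 0.16. Alice offers 0.16 and keeps 1 − 0.16 = 0.84.
Round 2 (Bob proposes): rejecting gives Alice an expected 0.8 × 0.84 = 0.672. Bob offers 0.672 and keeps 1 − 0.672 = 0.328.
Round 1 (Alice proposes): rejecting gives Bob an expected 0.8 × 0.328 = 0.2624. Alice offers 0.2624 and keeps 1 − 0.2624 = 0.7376.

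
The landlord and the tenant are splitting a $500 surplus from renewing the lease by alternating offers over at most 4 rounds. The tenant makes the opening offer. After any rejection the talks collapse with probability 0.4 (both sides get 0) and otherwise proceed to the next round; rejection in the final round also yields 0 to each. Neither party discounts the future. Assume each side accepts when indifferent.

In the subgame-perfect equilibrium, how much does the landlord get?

228

Round 4 (the landlord proposes): the tenant will accept anything ≥ 0, so the landlord offers 0 and keeps 500.
Round 3 (the tenant proposes): rejecting gives the landlord an expected 0.6 × 500 = 300; the tenant offers that and keeps 200.
Round 2 (the landlord proposes): rejecting gives the tenant an expected 0.6 × 200 = 120; the landlord offers that and keeps 380.
Round 1 (the tenant proposes): rejecting gives the landlord an expected 0.6 × 380 = 228; the tenant offers that and keeps 272.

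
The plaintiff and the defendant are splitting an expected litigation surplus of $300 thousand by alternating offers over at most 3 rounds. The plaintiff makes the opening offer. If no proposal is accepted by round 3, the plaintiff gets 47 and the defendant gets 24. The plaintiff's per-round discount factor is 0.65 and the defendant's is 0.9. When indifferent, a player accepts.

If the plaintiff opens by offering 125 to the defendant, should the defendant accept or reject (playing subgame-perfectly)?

Work out the defendant's continuation value if the offer is rejected.
Round 3 (the plaintiff proposes): the defendant gets 24 if talks fail, so the plaintiff offers 24 and keeps 276.
Round 2 (the defendant proposes): the plaintiff can get 276 next round, worth 0.65 × 276 = 179.4 now. The defendant offers 179.4 and keeps 300 − 179.4 = 120.6.
So by rejecting in round 1, the defendant gets 120.6 next round, worth 0.9 × 120.6 = 108.54 now.
Offer 125 ≥ 108.54, so the defendant accepts.

Accept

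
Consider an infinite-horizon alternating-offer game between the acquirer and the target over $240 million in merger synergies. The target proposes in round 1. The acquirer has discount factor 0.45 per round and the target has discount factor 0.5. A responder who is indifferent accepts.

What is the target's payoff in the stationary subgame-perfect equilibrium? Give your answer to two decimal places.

When the target proposes, the acquirer accepts any offer worth at least 0.45 times what the acquirer would get by proposing next round; and vice versa.
This gives x = 240 − 0.45y and y = 240 − 0.5x, where x and y are each side's share when it proposes.
Hence (1 − 0.45·0.5)x = 240(1 − 0.45), i.e. 0.775·x = 132.
x ≈ 170.3226; the acquirer's share is 240 − x ≈ 69.6774.

170.32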